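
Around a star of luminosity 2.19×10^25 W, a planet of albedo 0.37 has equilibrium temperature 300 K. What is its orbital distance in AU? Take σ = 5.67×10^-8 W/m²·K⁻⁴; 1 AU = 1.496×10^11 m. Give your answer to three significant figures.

0.163 AU

Required flux: S = 4σT⁴/(1−α) = 2916 W/m².
Then d = [L/(4πS)]^(1/2) = 2.445×10^10 m, i.e. 0.1634 AU.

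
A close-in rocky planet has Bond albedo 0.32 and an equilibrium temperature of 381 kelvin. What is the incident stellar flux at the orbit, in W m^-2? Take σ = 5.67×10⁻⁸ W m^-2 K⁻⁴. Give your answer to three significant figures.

7030 W m^-2

From S(1−α)/4 = σT⁴: S = 4σT⁴/(1−α).
σT⁴ = 5.67×10⁻⁸·(381)⁴ = 1195 W m^-2.
S = 4·1195/0.68 = 7028 W m^-2.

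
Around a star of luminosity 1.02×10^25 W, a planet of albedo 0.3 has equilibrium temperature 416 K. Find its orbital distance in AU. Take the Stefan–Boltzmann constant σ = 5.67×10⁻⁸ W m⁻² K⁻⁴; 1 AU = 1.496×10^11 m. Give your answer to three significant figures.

Energy balance gives S = 4σT⁴/(1−α) = 9703 W m⁻².
Then d = [L/(4πS)]^(1/2) = 9.146×10^9 m, i.e. 0.06114 AU.

0.0611 AU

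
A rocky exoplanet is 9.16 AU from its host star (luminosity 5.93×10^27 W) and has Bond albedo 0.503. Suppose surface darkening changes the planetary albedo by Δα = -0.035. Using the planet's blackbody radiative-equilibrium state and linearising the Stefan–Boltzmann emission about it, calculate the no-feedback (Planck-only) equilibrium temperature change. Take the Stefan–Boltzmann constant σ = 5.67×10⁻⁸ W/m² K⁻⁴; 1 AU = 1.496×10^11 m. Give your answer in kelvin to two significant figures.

Orbital distance: d = 9.16 AU = 1.370×10^12 m.
Flux at the orbit: S = L/(4πd²) = 5.93×10^27/(4π·(1.37×10^12)²) = 251.3 W/m².
Reference equilibrium: T_e = [S(1−α)/(4σ)]^(1/4) = 153.2 K.
TOA radiative forcing: ΔF = −S·Δα/4 = −251.3·(-0.035)/4 = 2.199 W/m².
Linearising σT⁴ gives d(σT⁴)/dT = 4σT_e³ = 0.8153 W/m² per K.
ΔT₀ = ΔF/λ_P = 2.199/0.8153 = 2.70 K.

2.7 K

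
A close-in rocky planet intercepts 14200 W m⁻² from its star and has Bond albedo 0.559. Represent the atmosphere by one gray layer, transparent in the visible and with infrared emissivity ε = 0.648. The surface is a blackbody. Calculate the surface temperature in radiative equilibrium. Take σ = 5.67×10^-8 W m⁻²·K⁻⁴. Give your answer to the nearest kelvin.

The planet radiates to space at T_e = [S(1−α)/(4σ)]^(1/4) = 407.6 K.
The surface balance (absorbed SW + ε·downward IR = σT_s⁴) with T_a⁴ = T_s⁴/2 reduces to T_s = T_e·[2/(2−ε)]^¼ = 449.6 K.

450 kelvin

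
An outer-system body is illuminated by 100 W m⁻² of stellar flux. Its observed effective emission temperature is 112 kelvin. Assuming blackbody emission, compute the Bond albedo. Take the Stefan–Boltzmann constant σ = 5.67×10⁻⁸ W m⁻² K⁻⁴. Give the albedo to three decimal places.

0.643

From σT⁴ = S(1−α)/4 we invert for α: 1−α = 4σT⁴/S.
σT⁴ = 8.922 W m⁻², so 4σT⁴ = 35.69 W m⁻².
1−α = 35.69/100.0 = 0.3569, so α = 0.6431.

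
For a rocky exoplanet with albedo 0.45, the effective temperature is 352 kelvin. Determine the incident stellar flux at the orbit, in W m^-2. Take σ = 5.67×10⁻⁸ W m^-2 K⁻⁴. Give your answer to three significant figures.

From S(1−α)/4 = σT⁴: S = 4σT⁴/(1−α).
σT⁴ = 5.67×10⁻⁸·(352)⁴ = 870.5 W m^-2.
S = 4·870.5/0.55 = 6331 W m^-2.

6330 W m^-2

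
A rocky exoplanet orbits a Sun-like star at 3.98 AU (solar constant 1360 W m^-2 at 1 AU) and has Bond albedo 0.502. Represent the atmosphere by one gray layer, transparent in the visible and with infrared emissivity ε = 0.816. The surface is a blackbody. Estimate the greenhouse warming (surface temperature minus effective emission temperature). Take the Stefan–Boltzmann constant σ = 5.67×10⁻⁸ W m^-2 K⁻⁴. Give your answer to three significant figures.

16.4 K

Irradiance scales as 1/d², so S = 1360 W m^-2 × (1/3.98)² = 85.86 W m^-2.
The planet radiates to space at T_e = [S(1−α)/(4σ)]^(1/4) = 117.2 K.
For a single slab of emissivity ε, T_s⁴ = 2T_e⁴/(2−ε); thus T_s = 117.2·(1.689)^(1/4) = 133.6 K.
Greenhouse warming: T_s − T_e = 16.41 K.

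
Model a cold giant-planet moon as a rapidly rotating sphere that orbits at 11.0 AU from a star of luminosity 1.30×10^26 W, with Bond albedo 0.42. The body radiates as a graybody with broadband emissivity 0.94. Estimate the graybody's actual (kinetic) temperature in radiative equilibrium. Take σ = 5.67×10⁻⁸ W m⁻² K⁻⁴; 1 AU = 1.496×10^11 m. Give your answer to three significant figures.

56.8 K

d = 11.0 × 1.496×10^11 m = 1.646×10^12 m.
S = L/(4πd²) = 3.820 W m⁻².
Averaging over the sphere, the absorbed flux is S(1−α)/4 = 0.5539 W m⁻².
Equating to εσT⁴ with ε = 0.94: T = (0.5539/0.94σ)^(1/4) = 56.78 K.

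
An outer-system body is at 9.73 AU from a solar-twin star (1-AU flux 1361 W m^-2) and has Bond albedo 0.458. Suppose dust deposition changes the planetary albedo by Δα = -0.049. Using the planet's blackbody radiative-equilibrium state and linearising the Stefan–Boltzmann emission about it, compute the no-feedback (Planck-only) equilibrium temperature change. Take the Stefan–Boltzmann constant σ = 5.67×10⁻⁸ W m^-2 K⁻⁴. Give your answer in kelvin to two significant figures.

1.7 K

By the inverse-square law, S = 1361/9.73² = 14.38 W m^-2.
Reference equilibrium: T_e = [S(1−α)/(4σ)]^(1/4) = 76.56 K.
ΔF = −(S/4)Δα = −(14.38/4)×(-0.049) = 0.1761 W m^-2.
The Planck feedback parameter is 4σT_e³ = 0.1018 W m^-2/K.
So ΔT₀ = 0.1761/0.1018 = 1.73 K.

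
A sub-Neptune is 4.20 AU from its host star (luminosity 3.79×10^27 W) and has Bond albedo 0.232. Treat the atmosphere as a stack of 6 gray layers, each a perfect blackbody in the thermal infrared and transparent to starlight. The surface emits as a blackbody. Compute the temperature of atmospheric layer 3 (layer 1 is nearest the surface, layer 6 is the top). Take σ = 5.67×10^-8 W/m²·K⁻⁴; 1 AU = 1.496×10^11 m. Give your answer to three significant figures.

d = 4.20 × 1.496×10^11 m = 6.283×10^11 m.
Flux at the orbit: S = L/(4πd²) = 3.79×10^27/(4π·(6.28×10^11)²) = 764.0 W/m².
OLR = S(1−α)/4 = 146.7 W/m²; the top layer radiates at T_e = 225.5 K.
In the N-layer model, layer k (counted from the surface) has T_k = (N+1−k)^(1/4)·T_e.
With k = 3: T_3 = (6+1−3)^¼·225.5 K = 318.9 K.

319 K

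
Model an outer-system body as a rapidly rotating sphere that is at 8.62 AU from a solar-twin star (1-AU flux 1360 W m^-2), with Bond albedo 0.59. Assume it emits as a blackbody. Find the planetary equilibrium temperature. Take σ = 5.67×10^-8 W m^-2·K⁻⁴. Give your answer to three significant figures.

75.8 K

Irradiance scales as 1/d², so S = 1360 W m^-2 × (1/8.62)² = 18.30 W m^-2.
Absorbed flux (global mean): S(1−α)/4 = 18.30·0.41/4 = 1.876 W m^-2.
In equilibrium σT⁴ equals this, so T = 75.84 K.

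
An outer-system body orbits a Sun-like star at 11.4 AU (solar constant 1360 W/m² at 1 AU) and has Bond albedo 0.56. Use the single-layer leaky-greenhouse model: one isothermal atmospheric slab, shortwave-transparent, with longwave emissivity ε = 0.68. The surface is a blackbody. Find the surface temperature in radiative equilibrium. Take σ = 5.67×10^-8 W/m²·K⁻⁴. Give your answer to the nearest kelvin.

74 K

Irradiance scales as 1/d², so S = 1360 W/m² × (1/11.4)² = 10.46 W/m².
The planet radiates to space at T_e = [S(1−α)/(4σ)]^(1/4) = 67.13 K.
Surface balance with a leaky layer gives σT_s⁴ = σT_e⁴·2/(2−ε), so T_s = T_e·[2/(2−0.68)]^(1/4) = 74.47 K.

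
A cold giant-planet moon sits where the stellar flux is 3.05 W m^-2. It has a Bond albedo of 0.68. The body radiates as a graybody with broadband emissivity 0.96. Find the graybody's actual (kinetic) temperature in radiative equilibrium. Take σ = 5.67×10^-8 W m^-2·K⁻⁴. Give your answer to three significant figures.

Averaging over the sphere, the absorbed flux is S(1−α)/4 = 0.2440 W m^-2.
Radiative balance εσT⁴ = 0.2440 gives T = [0.2440/(0.96·σ)]^(1/4) = 46.01 K.

46.0 K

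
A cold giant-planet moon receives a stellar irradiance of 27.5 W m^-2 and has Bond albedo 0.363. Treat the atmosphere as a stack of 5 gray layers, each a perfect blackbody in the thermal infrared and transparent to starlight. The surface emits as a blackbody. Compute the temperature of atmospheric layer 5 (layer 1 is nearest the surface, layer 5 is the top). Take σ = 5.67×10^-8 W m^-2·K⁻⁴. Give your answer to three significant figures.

93.7 K

OLR = S(1−α)/4 = 4.379 W m^-2; the top layer radiates at T_e = 93.75 K.
Each opaque layer satisfies 2T_j⁴ = T_{j−1}⁴ + T_{j+1}⁴, giving T_k⁴ = (N+1−k)T_e⁴.
With k = 5: T_5 = (5+1−5)^¼·93.75 K = 93.75 K.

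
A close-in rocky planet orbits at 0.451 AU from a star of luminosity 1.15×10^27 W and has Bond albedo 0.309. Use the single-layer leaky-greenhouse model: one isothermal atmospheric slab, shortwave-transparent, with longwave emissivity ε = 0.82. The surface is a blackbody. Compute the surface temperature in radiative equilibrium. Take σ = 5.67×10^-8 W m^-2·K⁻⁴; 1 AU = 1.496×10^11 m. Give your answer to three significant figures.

568 kelvin

d = 0.451 × 1.496×10^11 m = 6.747×10^10 m.
Flux at the orbit: S = L/(4πd²) = 1.15×10^27/(4π·(6.75×10^10)²) = 20100 W m^-2.
Effective emission temperature (TOA balance): σT_e⁴ = S(1−α)/4 = 3473 W m^-2 → T_e = 497.5 K.
Surface balance with a leaky layer gives σT_s⁴ = σT_e⁴·2/(2−ε), so T_s = T_e·[2/(2−0.82)]^(1/4) = 567.6 K.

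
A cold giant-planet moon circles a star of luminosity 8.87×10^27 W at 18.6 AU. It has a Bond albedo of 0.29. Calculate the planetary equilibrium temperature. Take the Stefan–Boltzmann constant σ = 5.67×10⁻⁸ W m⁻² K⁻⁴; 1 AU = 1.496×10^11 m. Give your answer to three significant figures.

d = 18.6 × 1.496×10^11 m = 2.783×10^12 m.
Flux at the orbit: S = L/(4πd²) = 8.87×10^27/(4π·(2.78×10^12)²) = 91.16 W m⁻².
Absorbed flux (global mean): S(1−α)/4 = 91.16·0.71/4 = 16.18 W m⁻².
In equilibrium σT⁴ equals this, so T = 130.0 K.

130 kelvin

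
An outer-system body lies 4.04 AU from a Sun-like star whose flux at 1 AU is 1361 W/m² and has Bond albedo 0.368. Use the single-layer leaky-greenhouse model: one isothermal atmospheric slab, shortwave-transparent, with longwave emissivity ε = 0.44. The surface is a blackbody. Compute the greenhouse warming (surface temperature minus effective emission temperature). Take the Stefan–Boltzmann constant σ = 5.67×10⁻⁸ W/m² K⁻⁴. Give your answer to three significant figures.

Irradiance scales as 1/d², so S = 1361 W/m² × (1/4.04)² = 83.39 W/m².
The planet radiates to space at T_e = [S(1−α)/(4σ)]^(1/4) = 123.5 K.
Surface balance with a leaky layer gives σT_s⁴ = σT_e⁴·2/(2−ε), so T_s = T_e·[2/(2−0.44)]^(1/4) = 131.4 K.
T_s − T_e = 131.4 − 123.5 = 7.912 K.

7.91 K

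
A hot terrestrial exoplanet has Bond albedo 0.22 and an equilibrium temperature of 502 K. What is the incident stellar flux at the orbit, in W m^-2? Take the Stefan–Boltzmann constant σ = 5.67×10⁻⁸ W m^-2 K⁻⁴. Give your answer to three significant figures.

Invert the energy balance for S: S = 4σT⁴/(1−α).
σT⁴ = 5.67×10⁻⁸·(502)⁴ = 3601 W m^-2.
So S = 4×3601/(1−0.22) = 18470 W m^-2.

18500 W m^-2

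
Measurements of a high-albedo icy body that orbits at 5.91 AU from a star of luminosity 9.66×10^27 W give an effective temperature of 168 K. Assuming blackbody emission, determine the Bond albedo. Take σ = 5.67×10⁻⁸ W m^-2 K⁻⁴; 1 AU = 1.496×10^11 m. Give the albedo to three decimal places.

d = 5.91 × 1.496×10^11 m = 8.841×10^11 m.
Spreading L over a sphere of radius d: S = 9.66×10^27/(4π·8.84×10^11²) = 983.4 W m^-2.
From σT⁴ = S(1−α)/4 we invert for α: 1−α = 4σT⁴/S.
σT⁴ = 45.17 W m^-2, so 4σT⁴ = 180.7 W m^-2.
1−α = 180.7/983.4 = 0.1837, so α = 0.8163.

0.816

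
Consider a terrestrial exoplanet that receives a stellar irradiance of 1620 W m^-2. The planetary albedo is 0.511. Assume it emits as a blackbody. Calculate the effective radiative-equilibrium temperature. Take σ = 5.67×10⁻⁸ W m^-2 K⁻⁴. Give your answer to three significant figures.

Absorbed flux (global mean): S(1−α)/4 = 1620·0.489/4 = 198.0 W m^-2.
In equilibrium σT⁴ equals this, so T = 243.1 K.

243 K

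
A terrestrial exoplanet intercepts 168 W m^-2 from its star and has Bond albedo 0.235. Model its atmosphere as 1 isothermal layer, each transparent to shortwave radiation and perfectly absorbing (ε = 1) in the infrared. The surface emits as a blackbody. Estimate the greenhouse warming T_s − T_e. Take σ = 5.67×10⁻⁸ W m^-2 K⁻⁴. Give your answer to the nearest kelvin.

29 kelvin

The effective emission temperature is T_e = [S(1−α)/(4σ)]^¼ = 154.3 K.
Surface: T_s = (2)^¼·T_e = 183.5 K.
So the greenhouse effect raises the surface by 183.5 − 154.3 = 29.19 K.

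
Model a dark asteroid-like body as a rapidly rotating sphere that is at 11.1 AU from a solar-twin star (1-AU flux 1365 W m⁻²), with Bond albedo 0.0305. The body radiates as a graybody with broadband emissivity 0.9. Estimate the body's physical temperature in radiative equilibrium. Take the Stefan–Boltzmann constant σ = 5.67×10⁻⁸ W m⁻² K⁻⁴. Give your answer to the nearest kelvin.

85 K

Irradiance scales as 1/d², so S = 1365 W m⁻² × (1/11.1)² = 11.08 W m⁻².
Averaging over the sphere, the absorbed flux is S(1−α)/4 = 2.685 W m⁻².
Radiative balance εσT⁴ = 2.685 gives T = [2.685/(0.9·σ)]^(1/4) = 85.17 K.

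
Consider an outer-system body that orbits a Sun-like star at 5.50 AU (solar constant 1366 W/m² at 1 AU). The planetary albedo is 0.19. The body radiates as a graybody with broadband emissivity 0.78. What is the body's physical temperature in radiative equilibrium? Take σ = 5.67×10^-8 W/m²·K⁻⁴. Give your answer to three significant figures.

Irradiance scales as 1/d², so S = 1366 W/m² × (1/5.50)² = 45.16 W/m².
The planet absorbs (1−α)S over its disc πR² and re-emits over 4πR², so the mean absorbed flux is (1−0.19)·45.16/4 = 9.144 W/m².
Equating to εσT⁴ with ε = 0.78: T = (9.144/0.78σ)^(1/4) = 119.9 K.

120 K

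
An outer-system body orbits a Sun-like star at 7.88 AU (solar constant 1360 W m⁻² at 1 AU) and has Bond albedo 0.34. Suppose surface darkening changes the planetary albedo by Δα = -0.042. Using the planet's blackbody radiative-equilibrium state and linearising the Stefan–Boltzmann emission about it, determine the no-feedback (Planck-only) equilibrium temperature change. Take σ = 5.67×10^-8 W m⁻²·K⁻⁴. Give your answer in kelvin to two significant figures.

1.4 K

Flux at the orbit: S = 1360/(7.88)² = 21.90 W m⁻².
The baseline emission temperature is T_e = 89.35 K.
The change in absorbed flux is Δ[S(1−α)/4] = −SΔα/4 = 0.2300 W m⁻².
Linearising σT⁴ gives d(σT⁴)/dT = 4σT_e³ = 0.1618 W m⁻² per K.
So ΔT₀ = 0.2300/0.1618 = 1.42 K.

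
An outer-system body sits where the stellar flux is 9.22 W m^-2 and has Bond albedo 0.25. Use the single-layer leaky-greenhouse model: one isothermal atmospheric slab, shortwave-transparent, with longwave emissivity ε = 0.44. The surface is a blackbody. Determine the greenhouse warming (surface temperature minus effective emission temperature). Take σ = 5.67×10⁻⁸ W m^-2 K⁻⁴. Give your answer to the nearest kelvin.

Effective emission temperature (TOA balance): σT_e⁴ = S(1−α)/4 = 1.729 W m^-2 → T_e = 74.31 K.
Surface balance with a leaky layer gives σT_s⁴ = σT_e⁴·2/(2−ε), so T_s = T_e·[2/(2−0.44)]^(1/4) = 79.07 K.
The atmosphere warms the surface by 4.762 K.

5 kelvin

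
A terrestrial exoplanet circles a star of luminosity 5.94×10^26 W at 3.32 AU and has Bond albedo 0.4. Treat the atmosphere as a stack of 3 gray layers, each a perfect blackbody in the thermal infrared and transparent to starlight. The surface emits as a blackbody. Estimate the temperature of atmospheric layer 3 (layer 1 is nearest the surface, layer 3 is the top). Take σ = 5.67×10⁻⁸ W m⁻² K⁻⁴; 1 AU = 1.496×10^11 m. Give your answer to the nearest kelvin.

Orbital distance: d = 3.32 AU = 4.967×10^11 m.
Flux at the orbit: S = L/(4πd²) = 5.94×10^26/(4π·(4.97×10^11)²) = 191.6 W m⁻².
The effective emission temperature is T_e = [S(1−α)/(4σ)]^¼ = 150.1 K.
Each opaque layer satisfies 2T_j⁴ = T_{j−1}⁴ + T_{j+1}⁴, giving T_k⁴ = (N+1−k)T_e⁴.
T_3 = (1)^(1/4)·150.1 = 150.1 K.

150 K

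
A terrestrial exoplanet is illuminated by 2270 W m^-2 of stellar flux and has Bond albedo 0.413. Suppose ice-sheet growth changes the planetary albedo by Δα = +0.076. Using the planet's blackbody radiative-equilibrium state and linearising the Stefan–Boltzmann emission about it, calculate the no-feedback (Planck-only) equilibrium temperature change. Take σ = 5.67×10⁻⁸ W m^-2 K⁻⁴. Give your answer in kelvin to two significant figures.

-9.0 K

Unperturbed T_e = [2270·(1−0.413)/(4σ)]^¼ = 276.9 K.
The change in absorbed flux is Δ[S(1−α)/4] = −SΔα/4 = -43.13 W m^-2.
Linearising σT⁴ gives d(σT⁴)/dT = 4σT_e³ = 4.813 W m^-2 per K.
ΔT₀ = ΔF/λ_P = -43.13/4.813 = -8.96 K.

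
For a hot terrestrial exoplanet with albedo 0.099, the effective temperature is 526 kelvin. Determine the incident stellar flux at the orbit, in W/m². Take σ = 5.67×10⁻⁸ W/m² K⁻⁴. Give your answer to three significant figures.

19300 W/m²

From S(1−α)/4 = σT⁴: S = 4σT⁴/(1−α).
The emitted flux is σT⁴ = 4340 W/m².
S = 4·4340/0.901 = 19270 W/m².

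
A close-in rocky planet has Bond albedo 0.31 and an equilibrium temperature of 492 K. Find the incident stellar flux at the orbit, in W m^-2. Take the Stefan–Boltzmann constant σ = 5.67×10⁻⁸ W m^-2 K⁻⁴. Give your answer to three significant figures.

19300 W m^-2

From S(1−α)/4 = σT⁴: S = 4σT⁴/(1−α).
The emitted flux is σT⁴ = 3322 W m^-2.
So S = 4×3322/(1−0.31) = 19260 W m^-2.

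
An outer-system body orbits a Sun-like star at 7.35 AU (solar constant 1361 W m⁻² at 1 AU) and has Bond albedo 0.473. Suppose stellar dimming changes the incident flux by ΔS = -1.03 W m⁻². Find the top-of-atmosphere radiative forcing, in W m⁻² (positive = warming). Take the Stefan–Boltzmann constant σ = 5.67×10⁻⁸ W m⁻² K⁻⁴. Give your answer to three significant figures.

Irradiance scales as 1/d², so S = 1361 W m⁻² × (1/7.35)² = 25.19 W m⁻².
TOA radiative forcing: ΔF = (1−α)ΔS/4 = 0.527·(-1.03)/4 = -0.1357 W m⁻².

-0.136 W m⁻²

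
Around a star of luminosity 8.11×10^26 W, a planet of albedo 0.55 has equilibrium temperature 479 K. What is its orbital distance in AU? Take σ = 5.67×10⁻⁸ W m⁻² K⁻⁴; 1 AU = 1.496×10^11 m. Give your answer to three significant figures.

Energy balance gives S = 4σT⁴/(1−α) = 26530 W m⁻².
S = L/(4πd²) → d = √(L/4πS) = √(8.11×10^26/(4π·26530)) = 4.932×10^10 m = 0.3297 AU.

0.330 AU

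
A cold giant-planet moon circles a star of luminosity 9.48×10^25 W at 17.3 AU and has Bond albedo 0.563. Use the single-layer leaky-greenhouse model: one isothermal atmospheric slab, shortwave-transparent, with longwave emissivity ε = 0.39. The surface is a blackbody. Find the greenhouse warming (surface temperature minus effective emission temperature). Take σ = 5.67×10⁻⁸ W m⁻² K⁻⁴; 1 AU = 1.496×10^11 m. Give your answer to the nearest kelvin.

d = 17.3 × 1.496×10^11 m = 2.588×10^12 m.
Spreading L over a sphere of radius d: S = 9.48×10^25/(4π·2.59×10^12²) = 1.126 W m⁻².
The planet radiates to space at T_e = [S(1−α)/(4σ)]^(1/4) = 38.38 K.
Surface balance with a leaky layer gives σT_s⁴ = σT_e⁴·2/(2−ε), so T_s = T_e·[2/(2−0.39)]^(1/4) = 40.52 K.
Greenhouse warming: T_s − T_e = 2.139 K.

2 K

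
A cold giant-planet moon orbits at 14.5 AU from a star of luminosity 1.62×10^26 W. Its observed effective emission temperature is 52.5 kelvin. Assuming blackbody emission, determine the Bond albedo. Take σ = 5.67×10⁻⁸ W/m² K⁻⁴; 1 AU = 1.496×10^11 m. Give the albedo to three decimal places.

d = 14.5 × 1.496×10^11 m = 2.169×10^12 m.
Spreading L over a sphere of radius d: S = 1.62×10^26/(4π·2.17×10^12²) = 2.740 W/m².
Rearranging the radiative balance, α = 1 − 4σT⁴/S.
4σT⁴ = 4·5.67×10⁻⁸·(52.5)⁴ = 1.723 W/m².
1−α = 1.723/2.740 = 0.6289, so α = 0.3711.

0.371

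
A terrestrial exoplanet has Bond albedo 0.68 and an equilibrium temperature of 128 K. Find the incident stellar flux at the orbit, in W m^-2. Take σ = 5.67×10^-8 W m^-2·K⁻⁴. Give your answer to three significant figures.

From S(1−α)/4 = σT⁴: S = 4σT⁴/(1−α).
The emitted flux is σT⁴ = 15.22 W m^-2.
S = 4·15.22/0.32 = 190.3 W m^-2.

190 W m^-2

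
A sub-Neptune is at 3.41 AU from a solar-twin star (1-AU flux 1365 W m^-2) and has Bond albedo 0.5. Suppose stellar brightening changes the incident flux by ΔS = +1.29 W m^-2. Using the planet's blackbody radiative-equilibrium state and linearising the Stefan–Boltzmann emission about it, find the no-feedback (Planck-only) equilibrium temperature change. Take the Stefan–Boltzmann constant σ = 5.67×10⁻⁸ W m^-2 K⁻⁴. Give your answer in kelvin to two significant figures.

0.35 K

Irradiance scales as 1/d², so S = 1365 W m^-2 × (1/3.41)² = 117.4 W m^-2.
Reference equilibrium: T_e = [S(1−α)/(4σ)]^(1/4) = 126.8 K.
Only a fraction (1−α) is absorbed and it's spread over 4πR², so ΔF = (1−α)ΔS/4 = 0.1613 W m^-2.
The Planck feedback parameter is 4σT_e³ = 0.4628 W m^-2/K.
Hence the no-feedback warming is ΔF/(4σT_e³) = 0.348 K.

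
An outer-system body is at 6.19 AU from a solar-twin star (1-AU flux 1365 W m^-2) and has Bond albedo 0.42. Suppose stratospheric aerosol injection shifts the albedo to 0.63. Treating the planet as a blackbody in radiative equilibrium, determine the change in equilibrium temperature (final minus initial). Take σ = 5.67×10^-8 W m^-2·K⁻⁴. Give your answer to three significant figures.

-10.4 kelvin

Flux at the orbit: S = 1365/(6.19)² = 35.62 W m^-2.
Before: T₁ = [35.62·0.58/(4σ)]^(1/4) = 97.70 K.
With α = 0.63, T₂ = 87.31 K.
Change: 87.31 − 97.70 = -10.38 K.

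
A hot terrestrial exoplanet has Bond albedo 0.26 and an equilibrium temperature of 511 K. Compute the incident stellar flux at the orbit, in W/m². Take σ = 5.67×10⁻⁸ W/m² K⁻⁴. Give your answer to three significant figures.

From S(1−α)/4 = σT⁴: S = 4σT⁴/(1−α).
σT⁴ = 5.67×10⁻⁸·(511)⁴ = 3866 W/m².
So S = 4×3866/(1−0.26) = 20900 W/m².

20900 W/m²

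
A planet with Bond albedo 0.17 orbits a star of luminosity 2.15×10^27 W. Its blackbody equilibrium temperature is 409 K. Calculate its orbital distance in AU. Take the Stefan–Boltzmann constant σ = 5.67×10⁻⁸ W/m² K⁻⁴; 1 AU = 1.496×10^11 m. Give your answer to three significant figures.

1.00 AU

The flux needed for this T is 4σT⁴/(1−0.17) = 7646 W/m².
From L = 4πd²S, d = √(2.15×10^27/(4π·7646)) = 1.496×10^11 m = 0.9999 AU.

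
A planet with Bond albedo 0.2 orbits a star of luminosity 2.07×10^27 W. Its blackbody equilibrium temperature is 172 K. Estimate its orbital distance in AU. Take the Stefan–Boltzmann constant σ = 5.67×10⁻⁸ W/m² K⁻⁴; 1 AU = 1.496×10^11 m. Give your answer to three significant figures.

5.45 AU

Energy balance gives S = 4σT⁴/(1−α) = 248.1 W/m².
Then d = [L/(4πS)]^(1/2) = 8.148×10^11 m, i.e. 5.446 AU.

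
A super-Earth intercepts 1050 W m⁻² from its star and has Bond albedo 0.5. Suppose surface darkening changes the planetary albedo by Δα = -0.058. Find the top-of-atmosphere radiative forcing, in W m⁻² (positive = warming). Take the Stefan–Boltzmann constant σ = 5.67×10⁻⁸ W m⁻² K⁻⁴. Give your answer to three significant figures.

TOA radiative forcing: ΔF = −S·Δα/4 = −1050·(-0.058)/4 = 15.23 W m⁻².

15.2 W m⁻²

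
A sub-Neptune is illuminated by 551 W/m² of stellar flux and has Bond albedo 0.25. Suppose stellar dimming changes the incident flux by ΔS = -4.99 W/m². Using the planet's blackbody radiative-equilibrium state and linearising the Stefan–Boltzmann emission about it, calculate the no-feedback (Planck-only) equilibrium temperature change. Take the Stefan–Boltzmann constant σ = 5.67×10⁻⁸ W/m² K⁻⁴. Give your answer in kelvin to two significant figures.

-0.47 K

Reference equilibrium: T_e = [S(1−α)/(4σ)]^(1/4) = 206.6 K.
ΔF = Δ[S(1−α)]/4 = (1−0.25)·-4.99/4 = -0.9356 W/m².
Linearising σT⁴ gives d(σT⁴)/dT = 4σT_e³ = 2.000 W/m² per K.
So ΔT₀ = -0.9356/2.000 = -0.468 K.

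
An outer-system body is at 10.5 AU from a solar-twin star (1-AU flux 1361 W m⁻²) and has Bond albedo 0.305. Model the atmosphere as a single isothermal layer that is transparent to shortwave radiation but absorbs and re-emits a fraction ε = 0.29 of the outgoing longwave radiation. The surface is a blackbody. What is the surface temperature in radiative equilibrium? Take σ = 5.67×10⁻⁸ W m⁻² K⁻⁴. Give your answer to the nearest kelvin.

By the inverse-square law, S = 1361/10.5² = 12.34 W m⁻².
At the top of the atmosphere, σT_e⁴ = S(1−α)/4 = 2.145 W m⁻², giving T_e = 78.43 K.
Surface balance with a leaky layer gives σT_s⁴ = σT_e⁴·2/(2−ε), so T_s = T_e·[2/(2−0.29)]^(1/4) = 81.56 K.

82 K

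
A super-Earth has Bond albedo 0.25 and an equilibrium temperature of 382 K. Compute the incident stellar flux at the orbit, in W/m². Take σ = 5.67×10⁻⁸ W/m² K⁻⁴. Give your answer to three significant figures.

From S(1−α)/4 = σT⁴: S = 4σT⁴/(1−α).
σT⁴ = 5.67×10⁻⁸·(382)⁴ = 1207 W/m².
So S = 4×1207/(1−0.25) = 6439 W/m².

6440 W/m²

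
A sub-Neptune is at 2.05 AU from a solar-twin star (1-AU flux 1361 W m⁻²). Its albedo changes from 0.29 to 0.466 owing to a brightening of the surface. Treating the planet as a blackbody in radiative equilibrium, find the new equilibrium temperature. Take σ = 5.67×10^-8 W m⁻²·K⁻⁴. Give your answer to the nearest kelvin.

By the inverse-square law, S = 1361/2.05² = 323.9 W m⁻².
T₂ = [S(1−α₂)/(4σ)]^(1/4) = [323.9·0.534/(4σ)]^(1/4) = 166.2 K.

166 K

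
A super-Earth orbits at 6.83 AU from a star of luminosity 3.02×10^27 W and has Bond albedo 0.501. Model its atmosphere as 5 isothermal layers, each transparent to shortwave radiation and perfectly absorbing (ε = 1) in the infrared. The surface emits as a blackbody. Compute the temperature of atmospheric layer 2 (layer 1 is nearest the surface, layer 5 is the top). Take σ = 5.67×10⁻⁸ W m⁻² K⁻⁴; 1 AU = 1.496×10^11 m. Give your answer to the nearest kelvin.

212 K

d = 6.83 × 1.496×10^11 m = 1.022×10^12 m.
S = L/(4πd²) = 230.2 W m⁻².
OLR = S(1−α)/4 = 28.72 W m⁻²; the top layer radiates at T_e = 150.0 K.
In the N-layer model, layer k (counted from the surface) has T_k = (N+1−k)^(1/4)·T_e.
T_2 = (4)^(1/4)·150.0 = 212.2 K.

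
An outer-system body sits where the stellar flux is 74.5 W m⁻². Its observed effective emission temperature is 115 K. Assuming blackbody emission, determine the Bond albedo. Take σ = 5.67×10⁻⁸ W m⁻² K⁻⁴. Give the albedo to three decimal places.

Rearranging the radiative balance, α = 1 − 4σT⁴/S.
4σT⁴ = 4·5.67×10⁻⁸·(115)⁴ = 39.67 W m⁻².
1−α = 39.67/74.50 = 0.5324, so α = 0.4676.

0.468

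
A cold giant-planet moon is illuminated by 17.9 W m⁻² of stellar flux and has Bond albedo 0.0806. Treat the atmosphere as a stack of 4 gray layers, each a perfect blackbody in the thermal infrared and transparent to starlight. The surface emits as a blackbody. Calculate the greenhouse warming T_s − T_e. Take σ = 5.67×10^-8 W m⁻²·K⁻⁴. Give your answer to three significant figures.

45.7 K

The effective emission temperature is T_e = [S(1−α)/(4σ)]^¼ = 92.30 K.
T_s = (N+1)^(1/4)·T_e = 138.0 K.
So the greenhouse effect raises the surface by 138.0 − 92.30 = 45.72 K.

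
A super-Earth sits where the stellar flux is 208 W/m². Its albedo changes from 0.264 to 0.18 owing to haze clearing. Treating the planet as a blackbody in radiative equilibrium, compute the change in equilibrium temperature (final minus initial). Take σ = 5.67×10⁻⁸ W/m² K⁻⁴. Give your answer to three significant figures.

4.41 kelvin

Initial: T₁ = [S(1−0.264)/(4σ)]^(1/4) = 161.2 K.
With α = 0.18, T₂ = 165.6 K.
Change: 165.6 − 161.2 = 4.414 K.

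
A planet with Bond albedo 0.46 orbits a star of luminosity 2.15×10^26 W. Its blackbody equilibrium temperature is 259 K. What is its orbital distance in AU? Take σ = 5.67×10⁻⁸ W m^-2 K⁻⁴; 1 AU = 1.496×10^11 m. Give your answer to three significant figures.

0.636 AU

Required flux: S = 4σT⁴/(1−α) = 1890 W m^-2.
Then d = [L/(4πS)]^(1/2) = 9.515×10^10 m, i.e. 0.6360 AU.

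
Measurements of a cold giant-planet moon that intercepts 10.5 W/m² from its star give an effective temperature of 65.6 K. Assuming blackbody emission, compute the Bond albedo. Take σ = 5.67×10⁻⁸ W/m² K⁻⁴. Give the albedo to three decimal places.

From σT⁴ = S(1−α)/4 we invert for α: 1−α = 4σT⁴/S.
4σT⁴ = 4·5.67×10⁻⁸·(65.6)⁴ = 4.200 W/m².
Hence α = 1 − 4.200/10.50 = 0.6000.

0.600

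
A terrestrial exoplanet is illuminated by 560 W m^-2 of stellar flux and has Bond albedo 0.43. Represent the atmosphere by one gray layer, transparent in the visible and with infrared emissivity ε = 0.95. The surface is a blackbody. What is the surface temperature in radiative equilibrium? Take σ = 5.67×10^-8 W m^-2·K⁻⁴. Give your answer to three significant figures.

At the top of the atmosphere, σT_e⁴ = S(1−α)/4 = 79.80 W m^-2, giving T_e = 193.7 K.
For a single slab of emissivity ε, T_s⁴ = 2T_e⁴/(2−ε); thus T_s = 193.7·(1.905)^(1/4) = 227.5 K.

228 K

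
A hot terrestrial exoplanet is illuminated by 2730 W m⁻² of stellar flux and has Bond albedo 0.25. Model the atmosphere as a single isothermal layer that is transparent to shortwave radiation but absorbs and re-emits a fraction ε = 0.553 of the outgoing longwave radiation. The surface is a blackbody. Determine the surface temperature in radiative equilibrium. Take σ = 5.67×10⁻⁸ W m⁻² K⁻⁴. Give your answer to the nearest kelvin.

At the top of the atmosphere, σT_e⁴ = S(1−α)/4 = 511.9 W m⁻², giving T_e = 308.2 K.
Surface balance with a leaky layer gives σT_s⁴ = σT_e⁴·2/(2−ε), so T_s = T_e·[2/(2−0.553)]^(1/4) = 334.2 K.

334 kelvin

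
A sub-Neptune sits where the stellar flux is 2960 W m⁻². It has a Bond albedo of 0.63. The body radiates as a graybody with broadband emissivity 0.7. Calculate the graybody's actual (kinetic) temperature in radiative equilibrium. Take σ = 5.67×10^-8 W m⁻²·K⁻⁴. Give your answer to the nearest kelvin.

Absorbed flux (global mean): S(1−α)/4 = 2960·0.37/4 = 273.8 W m⁻².
Equating to εσT⁴ with ε = 0.7: T = (273.8/0.7σ)^(1/4) = 288.2 K.

288 kelvin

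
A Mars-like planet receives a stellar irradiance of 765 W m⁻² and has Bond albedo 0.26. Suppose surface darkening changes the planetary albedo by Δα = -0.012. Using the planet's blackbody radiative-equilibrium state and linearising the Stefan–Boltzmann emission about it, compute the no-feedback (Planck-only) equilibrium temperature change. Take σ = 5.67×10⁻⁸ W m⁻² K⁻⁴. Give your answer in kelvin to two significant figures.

The baseline emission temperature is T_e = 223.5 K.
The change in absorbed flux is Δ[S(1−α)/4] = −SΔα/4 = 2.295 W m⁻².
The Planck feedback parameter is 4σT_e³ = 2.533 W m⁻²/K.
Hence the no-feedback warming is ΔF/(4σT_e³) = 0.906 K.

0.91 K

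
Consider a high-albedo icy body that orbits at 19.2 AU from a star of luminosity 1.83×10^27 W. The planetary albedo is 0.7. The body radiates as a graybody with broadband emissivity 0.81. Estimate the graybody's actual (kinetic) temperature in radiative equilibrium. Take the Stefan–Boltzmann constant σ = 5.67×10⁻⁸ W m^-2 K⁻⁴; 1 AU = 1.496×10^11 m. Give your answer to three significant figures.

Orbital distance: d = 19.2 AU = 2.872×10^12 m.
Spreading L over a sphere of radius d: S = 1.83×10^27/(4π·2.87×10^12²) = 17.65 W m^-2.
Averaging over the sphere, the absorbed flux is S(1−α)/4 = 1.324 W m^-2.
Radiative balance εσT⁴ = 1.324 gives T = [1.324/(0.81·σ)]^(1/4) = 73.27 K.

73.3 K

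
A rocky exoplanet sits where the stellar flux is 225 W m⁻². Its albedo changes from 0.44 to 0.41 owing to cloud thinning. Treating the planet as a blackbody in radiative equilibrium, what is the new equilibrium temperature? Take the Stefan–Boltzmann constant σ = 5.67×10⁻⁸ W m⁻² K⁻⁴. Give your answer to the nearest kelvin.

New equilibrium: T₂ = [(1−0.41)·225.0/(4σ)]^(1/4) = 155.5 K.

156 K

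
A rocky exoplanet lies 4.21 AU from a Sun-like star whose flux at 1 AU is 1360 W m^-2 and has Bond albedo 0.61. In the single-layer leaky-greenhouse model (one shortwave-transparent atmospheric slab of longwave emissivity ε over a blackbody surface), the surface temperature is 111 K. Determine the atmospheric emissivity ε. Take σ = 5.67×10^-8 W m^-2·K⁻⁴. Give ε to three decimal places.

By the inverse-square law, S = 1360/4.21² = 76.73 W m^-2.
First, T_e = [76.73·(1−0.61)/(4σ)]^(1/4) = 107.2 K.
Inverting T_s⁴ = 2T_e⁴/(2−ε): (T_e/T_s)⁴ = 0.8692, so ε = 2(1 − 0.8692) = 0.2617.

0.262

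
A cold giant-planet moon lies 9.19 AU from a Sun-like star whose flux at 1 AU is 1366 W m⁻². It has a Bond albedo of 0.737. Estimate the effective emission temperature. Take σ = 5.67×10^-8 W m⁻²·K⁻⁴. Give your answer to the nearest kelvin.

66 kelvin

Flux at the orbit: S = 1366/(9.19)² = 16.17 W m⁻².
Averaging over the sphere, the absorbed flux is S(1−α)/4 = 1.063 W m⁻².
Balancing against σT⁴: T = (1.063/5.67×10⁻⁸)^(1/4) = 65.81 K.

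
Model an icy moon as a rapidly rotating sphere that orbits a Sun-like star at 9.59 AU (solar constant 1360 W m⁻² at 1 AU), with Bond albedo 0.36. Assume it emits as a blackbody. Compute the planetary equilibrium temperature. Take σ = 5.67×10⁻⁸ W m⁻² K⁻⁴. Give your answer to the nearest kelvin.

By the inverse-square law, S = 1360/9.59² = 14.79 W m⁻².
The planet absorbs (1−α)S over its disc πR² and re-emits over 4πR², so the mean absorbed flux is (1−0.36)·14.79/4 = 2.366 W m⁻².
In equilibrium σT⁴ equals this, so T = 80.37 K.

80 kelvin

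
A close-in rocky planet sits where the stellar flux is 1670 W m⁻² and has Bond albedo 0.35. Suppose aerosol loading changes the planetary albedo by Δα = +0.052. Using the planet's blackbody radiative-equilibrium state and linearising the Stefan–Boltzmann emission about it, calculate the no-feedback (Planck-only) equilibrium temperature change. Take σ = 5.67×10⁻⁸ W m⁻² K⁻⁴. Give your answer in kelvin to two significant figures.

Reference equilibrium: T_e = [S(1−α)/(4σ)]^(1/4) = 263.0 K.
ΔF = −(S/4)Δα = −(1670/4)×(+0.052) = -21.71 W m⁻².
Planck response: λ_P = 4σT_e³ = 4·5.67×10⁻⁸·(263.0)³ = 4.127 W m⁻²/K.
So ΔT₀ = -21.71/4.127 = -5.26 K.

-5.3 kelvin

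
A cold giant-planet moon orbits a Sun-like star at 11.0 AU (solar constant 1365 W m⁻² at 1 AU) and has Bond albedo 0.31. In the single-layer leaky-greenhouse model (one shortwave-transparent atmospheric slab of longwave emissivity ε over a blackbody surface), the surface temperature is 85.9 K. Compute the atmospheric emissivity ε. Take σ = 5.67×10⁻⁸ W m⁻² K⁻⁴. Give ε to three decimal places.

Flux at the orbit: S = 1365/(11.0)² = 11.28 W m⁻².
First, T_e = [11.28·(1−0.31)/(4σ)]^(1/4) = 76.54 K.
Inverting T_s⁴ = 2T_e⁴/(2−ε): (T_e/T_s)⁴ = 0.6303, so ε = 2(1 − 0.6303) = 0.7393.

0.739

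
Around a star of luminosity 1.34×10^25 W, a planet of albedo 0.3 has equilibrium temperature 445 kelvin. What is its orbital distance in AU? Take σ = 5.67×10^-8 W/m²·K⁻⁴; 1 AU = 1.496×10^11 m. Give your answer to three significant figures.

0.0612 AU

Energy balance gives S = 4σT⁴/(1−α) = 12710 W/m².
S = L/(4πd²) → d = √(L/4πS) = √(1.34×10^25/(4π·12710)) = 9.161×10^9 m = 0.06124 AU.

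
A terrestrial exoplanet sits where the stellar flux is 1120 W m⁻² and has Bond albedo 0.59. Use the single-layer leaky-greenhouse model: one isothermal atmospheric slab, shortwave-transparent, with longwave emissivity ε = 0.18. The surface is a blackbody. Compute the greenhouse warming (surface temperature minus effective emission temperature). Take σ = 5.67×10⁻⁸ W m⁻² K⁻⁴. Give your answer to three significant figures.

At the top of the atmosphere, σT_e⁴ = S(1−α)/4 = 114.8 W m⁻², giving T_e = 212.1 K.
The surface balance (absorbed SW + ε·downward IR = σT_s⁴) with T_a⁴ = T_s⁴/2 reduces to T_s = T_e·[2/(2−ε)]^¼ = 217.2 K.
The atmosphere warms the surface by 5.061 K.

5.06 kelvin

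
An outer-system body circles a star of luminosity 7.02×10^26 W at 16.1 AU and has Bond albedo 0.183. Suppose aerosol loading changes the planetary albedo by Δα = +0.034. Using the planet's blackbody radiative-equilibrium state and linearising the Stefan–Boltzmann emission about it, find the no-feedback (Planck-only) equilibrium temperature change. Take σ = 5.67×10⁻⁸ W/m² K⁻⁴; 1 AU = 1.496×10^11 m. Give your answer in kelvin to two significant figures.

-0.80 K

Orbital distance: d = 16.1 AU = 2.409×10^12 m.
S = L/(4πd²) = 9.630 W/m².
Reference equilibrium: T_e = [S(1−α)/(4σ)]^(1/4) = 76.74 K.
The change in absorbed flux is Δ[S(1−α)/4] = −SΔα/4 = -0.08185 W/m².
Linearising σT⁴ gives d(σT⁴)/dT = 4σT_e³ = 0.1025 W/m² per K.
ΔT₀ = ΔF/λ_P = -0.08185/0.1025 = -0.798 K.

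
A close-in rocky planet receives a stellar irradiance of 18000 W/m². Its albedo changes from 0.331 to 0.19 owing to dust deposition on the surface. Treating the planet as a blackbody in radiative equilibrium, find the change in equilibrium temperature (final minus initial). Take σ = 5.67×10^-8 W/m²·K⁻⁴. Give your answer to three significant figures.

Before: T₁ = [18000·0.669/(4σ)]^(1/4) = 480.0 K.
After:  T₂ = [18000·0.81/(4σ)]^(1/4) = 503.5 K.
ΔT = T₂ − T₁ = 23.51 K.

23.5 K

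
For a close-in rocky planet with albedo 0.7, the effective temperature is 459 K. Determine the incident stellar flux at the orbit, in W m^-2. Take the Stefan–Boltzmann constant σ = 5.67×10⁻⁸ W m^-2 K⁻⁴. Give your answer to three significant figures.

33600 W m^-2

Invert the energy balance for S: S = 4σT⁴/(1−α).
σT⁴ = 5.67×10⁻⁸·(459)⁴ = 2517 W m^-2.
So S = 4×2517/(1−0.7) = 33560 W m^-2.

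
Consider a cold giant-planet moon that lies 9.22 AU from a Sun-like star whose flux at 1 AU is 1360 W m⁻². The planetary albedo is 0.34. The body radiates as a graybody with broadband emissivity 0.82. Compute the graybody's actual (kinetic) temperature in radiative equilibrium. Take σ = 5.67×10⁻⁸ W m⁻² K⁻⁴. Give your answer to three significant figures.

86.8 kelvin

By the inverse-square law, S = 1360/9.22² = 16.00 W m⁻².
The planet absorbs (1−α)S over its disc πR² and re-emits over 4πR², so the mean absorbed flux is (1−0.34)·16.00/4 = 2.640 W m⁻².
Equating to εσT⁴ with ε = 0.82: T = (2.640/0.82σ)^(1/4) = 86.80 K.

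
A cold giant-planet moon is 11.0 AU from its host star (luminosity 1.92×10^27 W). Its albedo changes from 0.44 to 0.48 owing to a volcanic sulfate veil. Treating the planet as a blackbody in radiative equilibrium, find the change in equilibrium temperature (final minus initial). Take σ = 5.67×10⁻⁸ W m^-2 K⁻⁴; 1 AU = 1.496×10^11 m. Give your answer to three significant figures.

-1.99 K

d = 11.0 × 1.496×10^11 m = 1.646×10^12 m.
Flux at the orbit: S = L/(4πd²) = 1.92×10^27/(4π·(1.65×10^12)²) = 56.42 W m^-2.
Before: T₁ = [56.42·0.56/(4σ)]^(1/4) = 108.6 K.
Final:   T₂ = [S(1−0.48)/(4σ)]^(1/4) = 106.6 K.
Change: 106.6 − 108.6 = -1.994 K.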